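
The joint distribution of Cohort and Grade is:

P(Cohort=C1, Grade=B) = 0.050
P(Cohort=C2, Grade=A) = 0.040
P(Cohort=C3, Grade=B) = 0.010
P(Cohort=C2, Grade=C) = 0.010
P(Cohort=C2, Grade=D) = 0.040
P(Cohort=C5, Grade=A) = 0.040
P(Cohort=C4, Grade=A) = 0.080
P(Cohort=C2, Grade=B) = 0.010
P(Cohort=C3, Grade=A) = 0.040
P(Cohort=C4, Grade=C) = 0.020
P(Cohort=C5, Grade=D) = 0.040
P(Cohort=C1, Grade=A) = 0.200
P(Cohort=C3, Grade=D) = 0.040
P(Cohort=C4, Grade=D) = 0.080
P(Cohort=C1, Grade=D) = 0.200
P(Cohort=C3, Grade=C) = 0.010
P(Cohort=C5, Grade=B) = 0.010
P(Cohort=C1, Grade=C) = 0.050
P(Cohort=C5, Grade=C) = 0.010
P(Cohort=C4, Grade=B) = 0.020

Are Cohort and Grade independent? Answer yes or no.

Every cell satisfies P(Cohort,Grade) = P(Cohort)·P(Grade). For instance P(Cohort=C2) = 0.100, P(Grade=C) = 0.100, and 0.100×0.100 = 0.010 matches the joint entry. So Cohort and Grade are independent.

yes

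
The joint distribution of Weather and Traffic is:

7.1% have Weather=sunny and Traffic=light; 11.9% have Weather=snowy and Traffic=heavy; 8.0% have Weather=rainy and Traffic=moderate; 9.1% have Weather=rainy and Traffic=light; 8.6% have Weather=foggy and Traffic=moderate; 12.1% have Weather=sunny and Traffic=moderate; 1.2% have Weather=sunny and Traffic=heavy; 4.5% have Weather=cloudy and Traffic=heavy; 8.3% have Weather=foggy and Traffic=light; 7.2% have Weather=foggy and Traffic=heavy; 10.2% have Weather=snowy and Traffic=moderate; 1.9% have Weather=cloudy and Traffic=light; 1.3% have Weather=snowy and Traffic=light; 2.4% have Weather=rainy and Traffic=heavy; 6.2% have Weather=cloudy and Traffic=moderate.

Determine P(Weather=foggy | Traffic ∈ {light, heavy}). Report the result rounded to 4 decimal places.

0.2823

P(Traffic=light) = 0.071 + 0.019 + 0.091 + 0.013 + 0.083 = 0.277.
P(Traffic=heavy) = 0.012 + 0.045 + 0.024 + 0.119 + 0.072 = 0.272.
P(Traffic ∈ {light, heavy}) = 0.277 + 0.272 = 0.549; P(Weather=foggy, Traffic ∈ {light, heavy}) = 0.083 + 0.072 = 0.155.
P(Weather=foggy | Traffic ∈ {light, heavy}) = 0.155/0.549 = 0.2823.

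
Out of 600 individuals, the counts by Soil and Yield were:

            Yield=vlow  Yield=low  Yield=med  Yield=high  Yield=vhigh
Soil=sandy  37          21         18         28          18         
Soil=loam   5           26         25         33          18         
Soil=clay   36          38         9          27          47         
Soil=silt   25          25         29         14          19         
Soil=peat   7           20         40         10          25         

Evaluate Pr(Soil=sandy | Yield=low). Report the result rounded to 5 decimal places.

0.16154

Total with Yield=low: 21 + 26 + 38 + 25 + 20 = 130.
P(Soil=sandy | Yield=low) = 21/130 = 0.16154.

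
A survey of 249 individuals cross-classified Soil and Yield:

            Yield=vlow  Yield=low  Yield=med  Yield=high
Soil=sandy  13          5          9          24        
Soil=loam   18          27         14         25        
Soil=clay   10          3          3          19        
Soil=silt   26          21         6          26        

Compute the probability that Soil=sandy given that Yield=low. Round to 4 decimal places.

Total with Yield=low: 5 + 27 + 3 + 21 = 56.
P(Soil=sandy | Yield=low) = 5/56 = 0.0893.

0.0893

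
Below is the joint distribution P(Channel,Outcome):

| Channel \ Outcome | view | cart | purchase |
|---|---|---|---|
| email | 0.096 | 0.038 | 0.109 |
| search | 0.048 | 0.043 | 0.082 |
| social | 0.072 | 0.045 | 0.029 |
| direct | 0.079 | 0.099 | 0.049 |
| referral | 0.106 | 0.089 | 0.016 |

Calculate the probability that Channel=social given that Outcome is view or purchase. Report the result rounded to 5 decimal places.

P(Outcome=view) = 0.096 + 0.048 + 0.072 + 0.079 + 0.106 = 0.401.
P(Outcome=purchase) = 0.109 + 0.082 + 0.029 + 0.049 + 0.016 = 0.285.
P(Outcome ∈ {view, purchase}) = 0.401 + 0.285 = 0.686; P(Channel=social, Outcome ∈ {view, purchase}) = 0.072 + 0.029 = 0.101.
P(Channel=social | Outcome ∈ {view, purchase}) = 0.101/0.686 = 0.14723.

0.14723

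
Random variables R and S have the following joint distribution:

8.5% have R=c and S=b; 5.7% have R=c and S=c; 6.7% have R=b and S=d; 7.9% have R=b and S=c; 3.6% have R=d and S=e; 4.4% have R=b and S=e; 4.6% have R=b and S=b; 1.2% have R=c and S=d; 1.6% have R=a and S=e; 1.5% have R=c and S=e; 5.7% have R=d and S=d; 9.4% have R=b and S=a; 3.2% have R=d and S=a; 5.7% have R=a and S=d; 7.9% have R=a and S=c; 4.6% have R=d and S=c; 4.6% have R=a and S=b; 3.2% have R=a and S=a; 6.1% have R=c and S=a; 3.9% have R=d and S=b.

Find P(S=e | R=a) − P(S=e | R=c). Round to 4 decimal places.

P(R=a) = 0.032 + 0.046 + 0.079 + 0.057 + 0.016 = 0.230; P(S=e | R=a) = 0.016/0.230 = 0.06957.
P(R=c) = 0.061 + 0.085 + 0.057 + 0.012 + 0.015 = 0.230; P(S=e | R=c) = 0.015/0.230 = 0.06522.
Difference = 0.0043.

0.0043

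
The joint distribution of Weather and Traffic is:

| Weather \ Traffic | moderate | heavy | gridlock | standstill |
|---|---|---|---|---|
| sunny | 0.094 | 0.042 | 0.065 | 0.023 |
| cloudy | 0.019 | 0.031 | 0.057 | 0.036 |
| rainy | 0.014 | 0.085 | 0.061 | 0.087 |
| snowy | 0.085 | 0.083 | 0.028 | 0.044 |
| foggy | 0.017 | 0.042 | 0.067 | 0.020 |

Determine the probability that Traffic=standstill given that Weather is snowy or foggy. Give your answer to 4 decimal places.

P(Weather=snowy) = 0.085 + 0.083 + 0.028 + 0.044 = 0.240.
P(Weather=foggy) = 0.017 + 0.042 + 0.067 + 0.020 = 0.146.
P(Weather ∈ {snowy, foggy}) = 0.240 + 0.146 = 0.386; P(Traffic=standstill, Weather ∈ {snowy, foggy}) = 0.044 + 0.020 = 0.064.
P(Traffic=standstill | Weather ∈ {snowy, foggy}) = 0.064/0.386 = 0.1658.

0.1658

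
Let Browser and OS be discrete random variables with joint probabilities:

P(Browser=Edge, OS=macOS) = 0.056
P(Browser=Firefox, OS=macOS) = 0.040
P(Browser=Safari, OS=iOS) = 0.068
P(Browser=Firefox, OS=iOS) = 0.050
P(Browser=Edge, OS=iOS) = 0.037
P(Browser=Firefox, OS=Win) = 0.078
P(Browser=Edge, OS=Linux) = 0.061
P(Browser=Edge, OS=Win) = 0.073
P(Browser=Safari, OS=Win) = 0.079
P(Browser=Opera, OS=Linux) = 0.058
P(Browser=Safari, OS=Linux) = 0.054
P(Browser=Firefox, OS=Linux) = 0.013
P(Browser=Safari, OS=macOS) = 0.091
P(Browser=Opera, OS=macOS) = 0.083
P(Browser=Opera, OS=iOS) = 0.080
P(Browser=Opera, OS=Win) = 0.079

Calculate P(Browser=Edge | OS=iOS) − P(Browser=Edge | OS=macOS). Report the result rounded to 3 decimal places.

-0.050

P(OS=iOS) = 0.050 + 0.068 + 0.037 + 0.080 = 0.235; P(Browser=Edge | OS=iOS) = 0.037/0.235 = 0.1574.
P(OS=macOS) = 0.040 + 0.091 + 0.056 + 0.083 = 0.270; P(Browser=Edge | OS=macOS) = 0.056/0.270 = 0.2074.
Difference = -0.050.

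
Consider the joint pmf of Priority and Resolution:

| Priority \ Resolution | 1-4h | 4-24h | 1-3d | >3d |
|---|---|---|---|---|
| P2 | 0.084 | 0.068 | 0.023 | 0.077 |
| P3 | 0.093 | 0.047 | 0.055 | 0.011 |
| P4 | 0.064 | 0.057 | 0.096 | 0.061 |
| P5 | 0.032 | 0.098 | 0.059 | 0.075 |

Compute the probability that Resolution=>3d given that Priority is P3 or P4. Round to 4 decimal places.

0.1488

P(Priority=P3) = 0.093 + 0.047 + 0.055 + 0.011 = 0.206.
P(Priority=P4) = 0.064 + 0.057 + 0.096 + 0.061 = 0.278.
P(Priority ∈ {P3, P4}) = 0.206 + 0.278 = 0.484; P(Resolution=>3d, Priority ∈ {P3, P4}) = 0.011 + 0.061 = 0.072.
P(Resolution=>3d | Priority ∈ {P3, P4}) = 0.072/0.484 = 0.1488.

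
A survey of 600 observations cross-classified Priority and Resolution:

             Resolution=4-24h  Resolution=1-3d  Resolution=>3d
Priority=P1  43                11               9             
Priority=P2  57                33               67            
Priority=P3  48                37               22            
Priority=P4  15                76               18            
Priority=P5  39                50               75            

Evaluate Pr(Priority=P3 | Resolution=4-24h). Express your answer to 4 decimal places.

0.2376

Total with Resolution=4-24h: 43 + 57 + 48 + 15 + 39 = 202.
P(Priority=P3 | Resolution=4-24h) = 48/202 = 0.2376.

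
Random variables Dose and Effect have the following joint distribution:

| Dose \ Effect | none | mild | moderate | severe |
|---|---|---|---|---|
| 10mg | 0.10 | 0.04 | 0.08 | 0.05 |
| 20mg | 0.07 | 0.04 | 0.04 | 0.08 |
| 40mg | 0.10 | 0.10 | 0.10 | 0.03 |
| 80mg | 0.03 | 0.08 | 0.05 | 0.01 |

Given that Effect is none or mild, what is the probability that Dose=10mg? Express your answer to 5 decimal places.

P(Effect=none) = 0.10 + 0.07 + 0.10 + 0.03 = 0.30.
P(Effect=mild) = 0.04 + 0.04 + 0.10 + 0.08 = 0.26.
P(Effect ∈ {none, mild}) = 0.30 + 0.26 = 0.56; P(Dose=10mg, Effect ∈ {none, mild}) = 0.10 + 0.04 = 0.14.
P(Dose=10mg | Effect ∈ {none, mild}) = 0.14/0.56 = 0.25000.

0.25000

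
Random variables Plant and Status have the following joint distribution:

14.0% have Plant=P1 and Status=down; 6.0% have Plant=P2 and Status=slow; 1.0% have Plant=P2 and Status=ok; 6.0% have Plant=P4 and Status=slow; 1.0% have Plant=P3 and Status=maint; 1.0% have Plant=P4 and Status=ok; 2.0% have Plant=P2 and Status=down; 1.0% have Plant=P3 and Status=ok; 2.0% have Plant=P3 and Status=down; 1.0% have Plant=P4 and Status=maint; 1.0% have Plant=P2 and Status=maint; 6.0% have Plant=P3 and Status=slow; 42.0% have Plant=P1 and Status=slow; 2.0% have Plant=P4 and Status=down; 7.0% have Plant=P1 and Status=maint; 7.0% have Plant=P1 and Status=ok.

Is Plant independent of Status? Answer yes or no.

Every cell satisfies P(Plant,Status) = P(Plant)·P(Status). For instance P(Plant=P4) = 0.100, P(Status=down) = 0.200, and 0.100×0.200 = 0.020 matches the joint entry. So Plant and Status are independent.

yes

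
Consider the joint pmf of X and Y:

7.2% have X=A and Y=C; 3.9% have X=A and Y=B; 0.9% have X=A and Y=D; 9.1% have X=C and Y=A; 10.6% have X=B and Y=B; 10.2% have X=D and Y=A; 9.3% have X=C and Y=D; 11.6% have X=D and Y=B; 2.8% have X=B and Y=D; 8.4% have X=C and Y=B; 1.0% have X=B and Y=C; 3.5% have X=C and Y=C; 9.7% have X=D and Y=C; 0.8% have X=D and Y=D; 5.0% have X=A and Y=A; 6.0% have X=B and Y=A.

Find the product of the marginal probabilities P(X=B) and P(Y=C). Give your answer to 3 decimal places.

P(X=B) = 0.060 + 0.106 + 0.010 + 0.028 = 0.204.
P(Y=C) = 0.072 + 0.010 + 0.035 + 0.097 = 0.214.
Product: 0.204 × 0.214 = 0.044.

0.044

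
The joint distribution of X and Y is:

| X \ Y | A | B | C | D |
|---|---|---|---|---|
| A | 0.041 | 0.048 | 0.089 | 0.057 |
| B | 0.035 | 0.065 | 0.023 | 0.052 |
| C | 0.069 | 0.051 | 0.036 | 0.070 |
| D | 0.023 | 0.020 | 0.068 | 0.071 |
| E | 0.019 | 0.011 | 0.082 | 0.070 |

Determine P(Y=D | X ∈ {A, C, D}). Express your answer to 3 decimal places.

P(X=A) = 0.041 + 0.048 + 0.089 + 0.057 = 0.235.
P(X=C) = 0.069 + 0.051 + 0.036 + 0.070 = 0.226.
P(X=D) = 0.023 + 0.020 + 0.068 + 0.071 = 0.182.
P(X ∈ {A, C, D}) = 0.235 + 0.226 + 0.182 = 0.643; P(Y=D, X ∈ {A, C, D}) = 0.057 + 0.070 + 0.071 = 0.198.
P(Y=D | X ∈ {A, C, D}) = 0.198/0.643 = 0.308.

0.308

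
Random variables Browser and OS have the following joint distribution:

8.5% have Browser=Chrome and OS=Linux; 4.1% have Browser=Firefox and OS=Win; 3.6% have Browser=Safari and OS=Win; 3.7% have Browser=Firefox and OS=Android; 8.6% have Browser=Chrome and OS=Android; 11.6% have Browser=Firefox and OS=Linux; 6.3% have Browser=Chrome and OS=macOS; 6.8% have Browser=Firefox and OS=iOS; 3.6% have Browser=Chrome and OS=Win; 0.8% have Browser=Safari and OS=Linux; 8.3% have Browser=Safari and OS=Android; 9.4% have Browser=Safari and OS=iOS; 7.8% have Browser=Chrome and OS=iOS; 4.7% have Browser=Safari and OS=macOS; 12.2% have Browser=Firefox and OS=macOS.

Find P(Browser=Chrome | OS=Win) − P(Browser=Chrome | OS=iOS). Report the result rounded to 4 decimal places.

-0.0064

P(OS=Win) = 0.036 + 0.041 + 0.036 = 0.113; P(Browser=Chrome | OS=Win) = 0.036/0.113 = 0.31858.
P(OS=iOS) = 0.078 + 0.068 + 0.094 = 0.240; P(Browser=Chrome | OS=iOS) = 0.078/0.240 = 0.32500.
Difference = -0.0064.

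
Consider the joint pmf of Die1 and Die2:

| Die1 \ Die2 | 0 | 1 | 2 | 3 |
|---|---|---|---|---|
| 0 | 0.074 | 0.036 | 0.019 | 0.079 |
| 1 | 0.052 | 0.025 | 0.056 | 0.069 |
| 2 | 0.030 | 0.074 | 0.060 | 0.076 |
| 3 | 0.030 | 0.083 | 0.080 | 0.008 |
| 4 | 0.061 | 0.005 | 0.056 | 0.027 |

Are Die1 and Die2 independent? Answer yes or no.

no

P(Die1=3) = 0.201 and P(Die2=3) = 0.259, so their product is 0.05206, but P(Die1=3, Die2=3) = 0.008. Since these differ, Die1 and Die2 are not independent.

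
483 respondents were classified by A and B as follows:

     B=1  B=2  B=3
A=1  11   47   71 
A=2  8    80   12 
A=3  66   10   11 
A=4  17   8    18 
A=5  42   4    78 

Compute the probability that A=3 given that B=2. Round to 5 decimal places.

Total with B=2: 47 + 80 + 10 + 8 + 4 = 149.
P(A=3 | B=2) = 10/149 = 0.06711.

0.06711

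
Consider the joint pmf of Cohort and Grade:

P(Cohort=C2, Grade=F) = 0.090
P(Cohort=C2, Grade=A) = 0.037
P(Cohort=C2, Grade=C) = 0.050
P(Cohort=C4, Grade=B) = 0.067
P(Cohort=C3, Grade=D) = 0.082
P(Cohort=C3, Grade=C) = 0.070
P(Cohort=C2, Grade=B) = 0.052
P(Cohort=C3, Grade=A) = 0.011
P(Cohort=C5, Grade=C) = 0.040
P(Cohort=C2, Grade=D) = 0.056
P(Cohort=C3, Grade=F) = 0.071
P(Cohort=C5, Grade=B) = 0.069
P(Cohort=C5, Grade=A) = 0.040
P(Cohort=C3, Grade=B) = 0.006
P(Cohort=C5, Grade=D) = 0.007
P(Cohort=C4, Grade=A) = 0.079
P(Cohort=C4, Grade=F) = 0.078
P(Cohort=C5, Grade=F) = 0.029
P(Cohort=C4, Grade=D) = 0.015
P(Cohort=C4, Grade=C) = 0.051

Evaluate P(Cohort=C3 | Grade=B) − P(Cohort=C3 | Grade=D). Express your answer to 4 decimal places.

-0.4816

P(Grade=B) = 0.052 + 0.006 + 0.067 + 0.069 = 0.194; P(Cohort=C3 | Grade=B) = 0.006/0.194 = 0.03093.
P(Grade=D) = 0.056 + 0.082 + 0.015 + 0.007 = 0.160; P(Cohort=C3 | Grade=D) = 0.082/0.160 = 0.51250.
Difference = -0.4816.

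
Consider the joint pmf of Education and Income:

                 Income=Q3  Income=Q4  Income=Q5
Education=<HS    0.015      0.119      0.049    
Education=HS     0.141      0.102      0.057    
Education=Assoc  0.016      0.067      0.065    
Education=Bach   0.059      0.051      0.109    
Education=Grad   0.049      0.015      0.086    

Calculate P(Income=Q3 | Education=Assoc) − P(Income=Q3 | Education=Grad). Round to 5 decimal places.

-0.21856

P(Education=Assoc) = 0.016 + 0.067 + 0.065 = 0.148; P(Income=Q3 | Education=Assoc) = 0.016/0.148 = 0.108108.
P(Education=Grad) = 0.049 + 0.015 + 0.086 = 0.150; P(Income=Q3 | Education=Grad) = 0.049/0.150 = 0.326667.
Difference = -0.21856.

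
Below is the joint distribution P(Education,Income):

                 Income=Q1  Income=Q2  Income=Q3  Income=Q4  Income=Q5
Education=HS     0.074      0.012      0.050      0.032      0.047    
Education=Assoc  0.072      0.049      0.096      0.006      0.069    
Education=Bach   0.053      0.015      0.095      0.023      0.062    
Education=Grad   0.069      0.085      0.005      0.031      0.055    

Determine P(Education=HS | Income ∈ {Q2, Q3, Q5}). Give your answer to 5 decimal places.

0.17031

P(Income=Q2) = 0.012 + 0.049 + 0.015 + 0.085 = 0.161.
P(Income=Q3) = 0.050 + 0.096 + 0.095 + 0.005 = 0.246.
P(Income=Q5) = 0.047 + 0.069 + 0.062 + 0.055 = 0.233.
P(Income ∈ {Q2, Q3, Q5}) = 0.161 + 0.246 + 0.233 = 0.640; P(Education=HS, Income ∈ {Q2, Q3, Q5}) = 0.012 + 0.050 + 0.047 = 0.109.
P(Education=HS | Income ∈ {Q2, Q3, Q5}) = 0.109/0.640 = 0.17031.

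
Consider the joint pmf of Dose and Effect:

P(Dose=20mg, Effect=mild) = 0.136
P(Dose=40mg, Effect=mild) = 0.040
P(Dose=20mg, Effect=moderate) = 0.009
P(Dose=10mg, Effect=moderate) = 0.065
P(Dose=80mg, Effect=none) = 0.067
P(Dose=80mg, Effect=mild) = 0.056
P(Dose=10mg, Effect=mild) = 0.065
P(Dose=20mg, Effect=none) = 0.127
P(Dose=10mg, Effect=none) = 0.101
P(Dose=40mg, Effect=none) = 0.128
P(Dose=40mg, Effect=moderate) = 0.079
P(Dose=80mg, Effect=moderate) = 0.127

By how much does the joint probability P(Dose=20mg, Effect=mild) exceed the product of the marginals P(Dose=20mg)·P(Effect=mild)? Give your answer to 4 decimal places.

P(Dose=20mg) = 0.127 + 0.136 + 0.009 = 0.272.
P(Effect=mild) = 0.065 + 0.136 + 0.040 + 0.056 = 0.297.
P(Dose=20mg, Effect=mild) − P(Dose=20mg)P(Effect=mild) = 0.136 − 0.272×0.297 = 0.0552.

0.0552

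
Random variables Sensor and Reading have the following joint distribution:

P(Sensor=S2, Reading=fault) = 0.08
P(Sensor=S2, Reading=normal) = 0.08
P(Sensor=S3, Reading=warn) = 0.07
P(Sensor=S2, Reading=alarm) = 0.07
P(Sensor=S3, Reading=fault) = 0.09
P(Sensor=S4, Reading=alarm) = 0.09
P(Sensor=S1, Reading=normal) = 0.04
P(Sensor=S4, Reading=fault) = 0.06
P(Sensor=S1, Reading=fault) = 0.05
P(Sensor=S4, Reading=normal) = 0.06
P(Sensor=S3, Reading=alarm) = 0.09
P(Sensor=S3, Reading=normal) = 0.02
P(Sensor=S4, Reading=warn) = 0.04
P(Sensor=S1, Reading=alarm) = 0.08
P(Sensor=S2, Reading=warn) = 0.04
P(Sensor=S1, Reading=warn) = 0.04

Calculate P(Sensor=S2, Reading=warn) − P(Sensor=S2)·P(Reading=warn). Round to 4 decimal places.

P(Sensor=S2) = 0.08 + 0.04 + 0.07 + 0.08 = 0.27.
P(Reading=warn) = 0.04 + 0.04 + 0.07 + 0.04 = 0.19.
P(Sensor=S2, Reading=warn) − P(Sensor=S2)P(Reading=warn) = 0.04 − 0.27×0.19 = -0.0113.

-0.0113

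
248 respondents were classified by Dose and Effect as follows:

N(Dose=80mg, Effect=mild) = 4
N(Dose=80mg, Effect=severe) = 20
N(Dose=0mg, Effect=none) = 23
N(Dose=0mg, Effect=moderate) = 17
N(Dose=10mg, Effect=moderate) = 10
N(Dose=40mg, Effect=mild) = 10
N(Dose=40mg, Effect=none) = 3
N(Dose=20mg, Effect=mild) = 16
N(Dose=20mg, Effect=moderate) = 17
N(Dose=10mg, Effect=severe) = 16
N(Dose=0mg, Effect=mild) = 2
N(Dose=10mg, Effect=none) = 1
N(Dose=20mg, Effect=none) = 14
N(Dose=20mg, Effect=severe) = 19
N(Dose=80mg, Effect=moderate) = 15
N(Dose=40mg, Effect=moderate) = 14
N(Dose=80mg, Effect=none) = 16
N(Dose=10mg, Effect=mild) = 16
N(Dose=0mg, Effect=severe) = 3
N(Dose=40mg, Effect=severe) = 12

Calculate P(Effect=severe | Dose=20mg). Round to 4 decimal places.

0.2879

Total with Dose=20mg: 14 + 16 + 17 + 19 = 66.
P(Effect=severe | Dose=20mg) = 19/66 = 0.2879.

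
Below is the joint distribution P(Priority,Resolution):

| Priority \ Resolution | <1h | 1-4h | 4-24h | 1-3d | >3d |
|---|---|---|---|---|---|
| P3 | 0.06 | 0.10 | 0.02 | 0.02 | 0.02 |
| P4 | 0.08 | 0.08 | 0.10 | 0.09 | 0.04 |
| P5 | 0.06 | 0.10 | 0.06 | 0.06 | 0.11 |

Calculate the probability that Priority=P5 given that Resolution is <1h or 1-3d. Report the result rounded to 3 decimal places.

0.324

P(Resolution=<1h) = 0.06 + 0.08 + 0.06 = 0.20.
P(Resolution=1-3d) = 0.02 + 0.09 + 0.06 = 0.17.
P(Resolution ∈ {<1h, 1-3d}) = 0.20 + 0.17 = 0.37; P(Priority=P5, Resolution ∈ {<1h, 1-3d}) = 0.06 + 0.06 = 0.12.
P(Priority=P5 | Resolution ∈ {<1h, 1-3d}) = 0.12/0.37 = 0.324.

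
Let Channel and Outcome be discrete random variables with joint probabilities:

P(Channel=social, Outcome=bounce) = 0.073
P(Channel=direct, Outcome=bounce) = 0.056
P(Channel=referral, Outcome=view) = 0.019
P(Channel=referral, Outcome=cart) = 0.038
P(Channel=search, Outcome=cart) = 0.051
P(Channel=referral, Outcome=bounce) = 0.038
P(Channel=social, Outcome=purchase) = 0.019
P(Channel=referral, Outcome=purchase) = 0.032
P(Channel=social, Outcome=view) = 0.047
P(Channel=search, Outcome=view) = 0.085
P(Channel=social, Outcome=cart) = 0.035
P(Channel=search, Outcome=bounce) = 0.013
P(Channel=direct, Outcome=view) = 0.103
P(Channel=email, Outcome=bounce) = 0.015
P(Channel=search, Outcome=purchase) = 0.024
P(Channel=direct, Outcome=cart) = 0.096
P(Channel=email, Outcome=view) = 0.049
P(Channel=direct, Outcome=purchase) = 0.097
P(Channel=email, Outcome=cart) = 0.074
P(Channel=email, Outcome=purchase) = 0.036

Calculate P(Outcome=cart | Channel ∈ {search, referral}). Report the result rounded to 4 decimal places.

P(Channel=search) = 0.013 + 0.085 + 0.051 + 0.024 = 0.173.
P(Channel=referral) = 0.038 + 0.019 + 0.038 + 0.032 = 0.127.
P(Channel ∈ {search, referral}) = 0.173 + 0.127 = 0.300; P(Outcome=cart, Channel ∈ {search, referral}) = 0.051 + 0.038 = 0.089.
P(Outcome=cart | Channel ∈ {search, referral}) = 0.089/0.300 = 0.2967.

0.2967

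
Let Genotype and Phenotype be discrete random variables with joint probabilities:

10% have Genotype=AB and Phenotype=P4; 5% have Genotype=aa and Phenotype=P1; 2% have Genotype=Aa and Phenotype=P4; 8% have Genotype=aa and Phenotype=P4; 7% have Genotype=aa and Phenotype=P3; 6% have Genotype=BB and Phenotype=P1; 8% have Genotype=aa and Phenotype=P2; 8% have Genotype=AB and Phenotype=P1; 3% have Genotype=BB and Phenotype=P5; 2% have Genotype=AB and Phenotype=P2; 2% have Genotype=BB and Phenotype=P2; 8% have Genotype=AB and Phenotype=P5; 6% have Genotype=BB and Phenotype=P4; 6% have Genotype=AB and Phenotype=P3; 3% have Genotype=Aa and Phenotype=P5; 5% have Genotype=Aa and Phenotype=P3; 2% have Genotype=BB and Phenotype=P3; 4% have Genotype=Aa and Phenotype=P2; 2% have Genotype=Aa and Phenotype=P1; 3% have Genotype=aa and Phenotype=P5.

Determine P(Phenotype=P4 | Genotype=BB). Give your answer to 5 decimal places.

0.31579

P(Genotype=BB) = 0.06 + 0.02 + 0.02 + 0.06 + 0.03 = 0.19.
P(Phenotype=P4 | Genotype=BB) = 0.06/0.19 = 0.31579.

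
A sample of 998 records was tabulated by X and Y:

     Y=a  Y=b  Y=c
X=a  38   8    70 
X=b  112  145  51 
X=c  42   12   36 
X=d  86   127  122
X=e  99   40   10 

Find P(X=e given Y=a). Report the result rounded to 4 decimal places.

Total with Y=a: 38 + 112 + 42 + 86 + 99 = 377.
P(X=e | Y=a) = 99/377 = 0.2626.

0.2626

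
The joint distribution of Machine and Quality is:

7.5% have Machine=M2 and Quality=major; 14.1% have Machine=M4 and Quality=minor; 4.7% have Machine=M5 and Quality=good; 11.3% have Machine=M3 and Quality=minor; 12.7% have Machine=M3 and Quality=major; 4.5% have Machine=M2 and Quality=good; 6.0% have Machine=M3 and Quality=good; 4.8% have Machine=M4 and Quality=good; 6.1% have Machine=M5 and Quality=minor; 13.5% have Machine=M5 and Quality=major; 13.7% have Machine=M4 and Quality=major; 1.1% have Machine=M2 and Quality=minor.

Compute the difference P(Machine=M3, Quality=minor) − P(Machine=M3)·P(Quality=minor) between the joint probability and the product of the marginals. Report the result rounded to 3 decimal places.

P(Machine=M3) = 0.060 + 0.113 + 0.127 = 0.300.
P(Quality=minor) = 0.011 + 0.113 + 0.141 + 0.061 = 0.326.
P(Machine=M3, Quality=minor) − P(Machine=M3)P(Quality=minor) = 0.113 − 0.300×0.326 = 0.015.

0.015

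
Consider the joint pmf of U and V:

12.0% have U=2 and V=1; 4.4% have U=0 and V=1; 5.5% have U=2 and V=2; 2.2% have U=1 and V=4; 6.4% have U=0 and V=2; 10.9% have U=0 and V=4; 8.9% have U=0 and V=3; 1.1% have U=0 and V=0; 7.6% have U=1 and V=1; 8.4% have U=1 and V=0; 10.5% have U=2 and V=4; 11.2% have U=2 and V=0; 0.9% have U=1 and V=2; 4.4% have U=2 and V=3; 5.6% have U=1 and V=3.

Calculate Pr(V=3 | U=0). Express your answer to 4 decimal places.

P(U=0) = 0.011 + 0.044 + 0.064 + 0.089 + 0.109 = 0.317.
P(V=3 | U=0) = 0.089/0.317 = 0.2808.

0.2808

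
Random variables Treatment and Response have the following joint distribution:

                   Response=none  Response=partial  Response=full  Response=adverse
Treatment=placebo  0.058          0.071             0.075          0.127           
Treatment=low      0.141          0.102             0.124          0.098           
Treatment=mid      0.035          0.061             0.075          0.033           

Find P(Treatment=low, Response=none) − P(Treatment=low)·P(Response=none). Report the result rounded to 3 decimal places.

P(Treatment=low) = 0.141 + 0.102 + 0.124 + 0.098 = 0.465.
P(Response=none) = 0.058 + 0.141 + 0.035 = 0.234.
P(Treatment=low, Response=none) − P(Treatment=low)P(Response=none) = 0.141 − 0.465×0.234 = 0.032.

0.032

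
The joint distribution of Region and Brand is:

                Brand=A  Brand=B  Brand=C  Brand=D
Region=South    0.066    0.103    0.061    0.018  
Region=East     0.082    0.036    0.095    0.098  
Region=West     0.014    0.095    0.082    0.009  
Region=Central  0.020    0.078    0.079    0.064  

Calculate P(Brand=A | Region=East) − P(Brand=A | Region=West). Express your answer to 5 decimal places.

0.19367

P(Region=East) = 0.082 + 0.036 + 0.095 + 0.098 = 0.311; P(Brand=A | Region=East) = 0.082/0.311 = 0.263666.
P(Region=West) = 0.014 + 0.095 + 0.082 + 0.009 = 0.200; P(Brand=A | Region=West) = 0.014/0.200 = 0.070000.
Difference = 0.19367.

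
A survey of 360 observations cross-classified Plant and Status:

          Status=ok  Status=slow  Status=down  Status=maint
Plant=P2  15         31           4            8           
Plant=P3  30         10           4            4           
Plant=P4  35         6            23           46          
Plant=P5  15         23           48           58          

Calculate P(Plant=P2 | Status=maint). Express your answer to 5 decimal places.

Total with Status=maint: 8 + 4 + 46 + 58 = 116.
P(Plant=P2 | Status=maint) = 8/116 = 0.06897.

0.06897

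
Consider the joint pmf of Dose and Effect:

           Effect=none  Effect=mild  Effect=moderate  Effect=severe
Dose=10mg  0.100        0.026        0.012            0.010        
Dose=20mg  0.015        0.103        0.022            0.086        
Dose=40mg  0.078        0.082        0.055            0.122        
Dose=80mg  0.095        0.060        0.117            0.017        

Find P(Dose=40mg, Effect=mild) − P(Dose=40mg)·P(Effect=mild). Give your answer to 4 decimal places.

-0.0093

P(Dose=40mg) = 0.078 + 0.082 + 0.055 + 0.122 = 0.337.
P(Effect=mild) = 0.026 + 0.103 + 0.082 + 0.060 = 0.271.
P(Dose=40mg, Effect=mild) − P(Dose=40mg)P(Effect=mild) = 0.082 − 0.337×0.271 = -0.0093.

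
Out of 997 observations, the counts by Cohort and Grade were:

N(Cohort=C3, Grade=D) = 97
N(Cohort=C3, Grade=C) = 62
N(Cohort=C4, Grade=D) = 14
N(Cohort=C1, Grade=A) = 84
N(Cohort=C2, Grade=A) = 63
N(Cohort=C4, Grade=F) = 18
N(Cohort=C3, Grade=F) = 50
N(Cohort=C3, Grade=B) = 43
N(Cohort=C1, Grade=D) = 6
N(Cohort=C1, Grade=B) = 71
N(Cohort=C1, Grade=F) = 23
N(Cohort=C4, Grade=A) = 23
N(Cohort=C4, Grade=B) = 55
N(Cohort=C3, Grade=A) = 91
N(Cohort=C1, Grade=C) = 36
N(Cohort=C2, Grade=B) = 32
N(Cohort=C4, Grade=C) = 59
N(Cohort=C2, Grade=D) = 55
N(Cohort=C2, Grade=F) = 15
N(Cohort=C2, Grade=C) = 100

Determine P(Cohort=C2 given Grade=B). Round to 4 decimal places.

Total with Grade=B: 71 + 32 + 43 + 55 = 201.
P(Cohort=C2 | Grade=B) = 32/201 = 0.1592.

0.1592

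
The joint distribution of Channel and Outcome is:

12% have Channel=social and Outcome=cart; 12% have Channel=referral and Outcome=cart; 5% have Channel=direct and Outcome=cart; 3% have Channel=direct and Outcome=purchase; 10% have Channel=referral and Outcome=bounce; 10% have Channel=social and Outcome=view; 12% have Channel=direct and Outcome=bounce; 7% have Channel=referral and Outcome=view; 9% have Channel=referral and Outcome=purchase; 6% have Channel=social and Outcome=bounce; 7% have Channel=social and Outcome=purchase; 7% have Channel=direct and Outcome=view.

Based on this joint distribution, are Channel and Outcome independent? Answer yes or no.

P(Channel=direct) = 0.27 and P(Outcome=bounce) = 0.28, so their product is 0.0756, but P(Channel=direct, Outcome=bounce) = 0.12. Since these differ, Channel and Outcome are not independent.

no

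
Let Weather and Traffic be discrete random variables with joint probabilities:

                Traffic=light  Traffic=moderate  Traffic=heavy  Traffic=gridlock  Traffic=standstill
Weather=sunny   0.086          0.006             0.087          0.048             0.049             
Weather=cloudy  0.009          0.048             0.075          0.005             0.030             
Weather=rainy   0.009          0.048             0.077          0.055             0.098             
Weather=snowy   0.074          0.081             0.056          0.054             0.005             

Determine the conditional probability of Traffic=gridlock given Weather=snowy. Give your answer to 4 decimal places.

P(Weather=snowy) = 0.074 + 0.081 + 0.056 + 0.054 + 0.005 = 0.270.
P(Traffic=gridlock | Weather=snowy) = 0.054/0.270 = 0.2000.

0.2000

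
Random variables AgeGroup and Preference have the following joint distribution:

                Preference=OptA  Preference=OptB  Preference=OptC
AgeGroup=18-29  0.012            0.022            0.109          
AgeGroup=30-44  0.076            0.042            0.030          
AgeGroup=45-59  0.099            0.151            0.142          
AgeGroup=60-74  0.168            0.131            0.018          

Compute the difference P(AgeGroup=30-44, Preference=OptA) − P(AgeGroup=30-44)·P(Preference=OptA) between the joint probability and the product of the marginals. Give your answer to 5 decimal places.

P(AgeGroup=30-44) = 0.076 + 0.042 + 0.030 = 0.148.
P(Preference=OptA) = 0.012 + 0.076 + 0.099 + 0.168 = 0.355.
P(AgeGroup=30-44, Preference=OptA) − P(AgeGroup=30-44)P(Preference=OptA) = 0.076 − 0.148×0.355 = 0.02346.

0.02346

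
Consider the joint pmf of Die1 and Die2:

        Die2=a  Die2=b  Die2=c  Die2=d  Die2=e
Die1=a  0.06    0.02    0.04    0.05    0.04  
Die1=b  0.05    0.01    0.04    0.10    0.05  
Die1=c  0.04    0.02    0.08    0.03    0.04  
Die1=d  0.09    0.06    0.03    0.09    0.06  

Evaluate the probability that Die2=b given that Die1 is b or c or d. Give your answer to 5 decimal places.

0.11392

P(Die1=b) = 0.05 + 0.01 + 0.04 + 0.10 + 0.05 = 0.25.
P(Die1=c) = 0.04 + 0.02 + 0.08 + 0.03 + 0.04 = 0.21.
P(Die1=d) = 0.09 + 0.06 + 0.03 + 0.09 + 0.06 = 0.33.
P(Die1 ∈ {b, c, d}) = 0.25 + 0.21 + 0.33 = 0.79; P(Die2=b, Die1 ∈ {b, c, d}) = 0.01 + 0.02 + 0.06 = 0.09.
P(Die2=b | Die1 ∈ {b, c, d}) = 0.09/0.79 = 0.11392.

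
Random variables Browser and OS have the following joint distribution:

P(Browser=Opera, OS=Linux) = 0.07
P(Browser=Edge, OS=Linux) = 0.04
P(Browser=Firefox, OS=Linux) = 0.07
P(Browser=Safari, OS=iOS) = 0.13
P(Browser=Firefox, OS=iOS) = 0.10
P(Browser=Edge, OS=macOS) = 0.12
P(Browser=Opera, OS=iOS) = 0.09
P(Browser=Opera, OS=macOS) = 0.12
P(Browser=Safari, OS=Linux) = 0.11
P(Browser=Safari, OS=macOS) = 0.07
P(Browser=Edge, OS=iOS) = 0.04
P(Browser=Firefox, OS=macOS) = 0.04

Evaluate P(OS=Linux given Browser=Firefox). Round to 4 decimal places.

P(Browser=Firefox) = 0.04 + 0.07 + 0.10 = 0.21.
P(OS=Linux | Browser=Firefox) = 0.07/0.21 = 0.3333.

0.3333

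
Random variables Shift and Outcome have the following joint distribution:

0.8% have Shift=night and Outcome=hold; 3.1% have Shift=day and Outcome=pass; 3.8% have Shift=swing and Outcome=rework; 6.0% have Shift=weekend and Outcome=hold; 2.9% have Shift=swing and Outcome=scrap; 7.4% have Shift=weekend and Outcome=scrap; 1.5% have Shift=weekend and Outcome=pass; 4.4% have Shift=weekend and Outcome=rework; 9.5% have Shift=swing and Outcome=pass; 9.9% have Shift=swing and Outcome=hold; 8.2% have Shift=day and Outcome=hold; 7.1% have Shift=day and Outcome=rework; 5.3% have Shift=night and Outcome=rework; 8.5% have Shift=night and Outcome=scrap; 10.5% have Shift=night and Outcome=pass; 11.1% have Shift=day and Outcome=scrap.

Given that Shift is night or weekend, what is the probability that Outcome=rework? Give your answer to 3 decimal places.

P(Shift=night) = 0.105 + 0.053 + 0.085 + 0.008 = 0.251.
P(Shift=weekend) = 0.015 + 0.044 + 0.074 + 0.060 = 0.193.
P(Shift ∈ {night, weekend}) = 0.251 + 0.193 = 0.444; P(Outcome=rework, Shift ∈ {night, weekend}) = 0.053 + 0.044 = 0.097.
P(Outcome=rework | Shift ∈ {night, weekend}) = 0.097/0.444 = 0.218.

0.218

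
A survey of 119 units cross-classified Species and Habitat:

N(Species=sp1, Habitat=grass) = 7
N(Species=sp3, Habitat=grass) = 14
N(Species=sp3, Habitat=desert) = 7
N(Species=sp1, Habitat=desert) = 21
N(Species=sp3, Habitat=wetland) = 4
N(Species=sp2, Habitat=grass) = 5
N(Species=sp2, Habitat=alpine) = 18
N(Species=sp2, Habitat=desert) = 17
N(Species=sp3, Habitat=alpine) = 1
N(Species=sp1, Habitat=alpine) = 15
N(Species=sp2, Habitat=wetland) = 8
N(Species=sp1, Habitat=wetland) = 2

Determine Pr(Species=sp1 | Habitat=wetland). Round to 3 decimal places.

Total with Habitat=wetland: 2 + 8 + 4 = 14.
P(Species=sp1 | Habitat=wetland) = 2/14 = 0.143.

0.143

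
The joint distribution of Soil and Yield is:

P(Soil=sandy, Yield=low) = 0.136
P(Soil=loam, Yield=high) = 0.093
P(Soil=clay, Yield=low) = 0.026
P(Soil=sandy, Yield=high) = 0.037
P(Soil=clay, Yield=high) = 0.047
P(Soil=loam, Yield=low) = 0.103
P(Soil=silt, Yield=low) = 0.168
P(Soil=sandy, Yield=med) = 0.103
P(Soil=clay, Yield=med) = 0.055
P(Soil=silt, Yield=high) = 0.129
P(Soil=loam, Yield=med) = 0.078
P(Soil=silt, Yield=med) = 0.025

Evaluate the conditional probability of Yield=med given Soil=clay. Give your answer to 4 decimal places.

0.4297

P(Soil=clay) = 0.026 + 0.055 + 0.047 = 0.128.
P(Yield=med | Soil=clay) = 0.055/0.128 = 0.4297.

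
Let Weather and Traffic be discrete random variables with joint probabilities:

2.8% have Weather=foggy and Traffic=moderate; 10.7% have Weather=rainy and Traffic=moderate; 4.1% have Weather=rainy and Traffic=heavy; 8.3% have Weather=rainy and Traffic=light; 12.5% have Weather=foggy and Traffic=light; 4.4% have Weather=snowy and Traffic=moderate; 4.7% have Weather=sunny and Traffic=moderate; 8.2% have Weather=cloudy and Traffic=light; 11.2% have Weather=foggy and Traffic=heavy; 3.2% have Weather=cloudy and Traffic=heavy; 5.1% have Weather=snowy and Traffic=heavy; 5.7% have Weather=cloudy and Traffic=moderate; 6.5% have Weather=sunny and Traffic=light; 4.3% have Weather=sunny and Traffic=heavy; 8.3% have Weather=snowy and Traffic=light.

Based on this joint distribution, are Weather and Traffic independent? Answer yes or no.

P(Weather=foggy) = 0.265 and P(Traffic=moderate) = 0.283, so their product is 0.07500, but P(Weather=foggy, Traffic=moderate) = 0.028. Since these differ, Weather and Traffic are not independent.

no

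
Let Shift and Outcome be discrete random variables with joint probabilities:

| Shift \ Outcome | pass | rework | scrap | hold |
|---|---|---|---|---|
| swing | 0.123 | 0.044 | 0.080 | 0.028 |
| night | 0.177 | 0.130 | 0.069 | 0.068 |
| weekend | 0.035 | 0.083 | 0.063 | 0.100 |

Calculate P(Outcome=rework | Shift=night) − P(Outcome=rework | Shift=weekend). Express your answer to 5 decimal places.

-0.00258

P(Shift=night) = 0.177 + 0.130 + 0.069 + 0.068 = 0.444; P(Outcome=rework | Shift=night) = 0.130/0.444 = 0.292793.
P(Shift=weekend) = 0.035 + 0.083 + 0.063 + 0.100 = 0.281; P(Outcome=rework | Shift=weekend) = 0.083/0.281 = 0.295374.
Difference = -0.00258.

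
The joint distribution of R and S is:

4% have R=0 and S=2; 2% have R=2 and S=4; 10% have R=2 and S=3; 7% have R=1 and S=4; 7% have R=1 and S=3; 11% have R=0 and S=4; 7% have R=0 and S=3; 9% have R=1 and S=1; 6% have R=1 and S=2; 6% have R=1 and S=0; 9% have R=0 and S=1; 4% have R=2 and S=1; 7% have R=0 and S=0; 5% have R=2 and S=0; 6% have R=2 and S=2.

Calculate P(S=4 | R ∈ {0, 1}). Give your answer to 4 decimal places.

P(R=0) = 0.07 + 0.09 + 0.04 + 0.07 + 0.11 = 0.38.
P(R=1) = 0.06 + 0.09 + 0.06 + 0.07 + 0.07 = 0.35.
P(R ∈ {0, 1}) = 0.38 + 0.35 = 0.73; P(S=4, R ∈ {0, 1}) = 0.11 + 0.07 = 0.18.
P(S=4 | R ∈ {0, 1}) = 0.18/0.73 = 0.2466.

0.2466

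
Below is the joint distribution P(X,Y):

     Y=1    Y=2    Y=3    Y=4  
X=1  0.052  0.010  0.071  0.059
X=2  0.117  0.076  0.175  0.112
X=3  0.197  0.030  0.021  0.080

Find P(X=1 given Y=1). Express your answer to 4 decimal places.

0.1421

P(Y=1) = 0.052 + 0.117 + 0.197 = 0.366.
P(X=1 | Y=1) = 0.052/0.366 = 0.1421.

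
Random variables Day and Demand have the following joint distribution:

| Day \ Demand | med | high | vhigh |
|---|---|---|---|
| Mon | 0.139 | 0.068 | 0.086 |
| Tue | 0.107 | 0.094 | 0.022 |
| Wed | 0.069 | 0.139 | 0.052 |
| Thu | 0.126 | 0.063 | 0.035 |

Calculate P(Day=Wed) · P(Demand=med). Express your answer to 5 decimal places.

P(Day=Wed) = 0.069 + 0.139 + 0.052 = 0.260.
P(Demand=med) = 0.139 + 0.107 + 0.069 + 0.126 = 0.441.
Product: 0.260 × 0.441 = 0.11466.

0.11466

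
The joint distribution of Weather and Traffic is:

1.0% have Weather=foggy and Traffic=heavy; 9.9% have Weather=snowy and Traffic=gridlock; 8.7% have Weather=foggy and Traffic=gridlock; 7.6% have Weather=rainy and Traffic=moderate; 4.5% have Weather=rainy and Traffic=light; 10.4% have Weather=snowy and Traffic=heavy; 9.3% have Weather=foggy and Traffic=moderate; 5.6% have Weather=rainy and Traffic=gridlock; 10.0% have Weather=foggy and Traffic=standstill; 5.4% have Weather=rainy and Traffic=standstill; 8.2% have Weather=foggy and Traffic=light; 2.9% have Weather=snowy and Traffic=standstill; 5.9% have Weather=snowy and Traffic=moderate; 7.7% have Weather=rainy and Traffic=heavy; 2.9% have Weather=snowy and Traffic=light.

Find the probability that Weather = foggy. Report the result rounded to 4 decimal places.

0.3720

P(Weather=foggy) = 0.082 + 0.093 + 0.010 + 0.087 + 0.100 = 0.372.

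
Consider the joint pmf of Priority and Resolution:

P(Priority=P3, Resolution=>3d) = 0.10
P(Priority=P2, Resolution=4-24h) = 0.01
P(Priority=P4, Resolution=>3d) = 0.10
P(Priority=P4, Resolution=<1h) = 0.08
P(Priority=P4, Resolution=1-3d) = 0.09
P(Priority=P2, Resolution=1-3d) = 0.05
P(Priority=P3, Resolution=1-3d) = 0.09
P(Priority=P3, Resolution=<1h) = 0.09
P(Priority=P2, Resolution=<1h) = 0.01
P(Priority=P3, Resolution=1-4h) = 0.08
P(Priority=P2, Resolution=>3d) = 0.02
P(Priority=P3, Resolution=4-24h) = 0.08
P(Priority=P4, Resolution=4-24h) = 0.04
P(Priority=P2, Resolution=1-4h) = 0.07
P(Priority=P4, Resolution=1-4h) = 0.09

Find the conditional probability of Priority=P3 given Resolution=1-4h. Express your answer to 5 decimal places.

0.33333

P(Resolution=1-4h) = 0.07 + 0.08 + 0.09 = 0.24.
P(Priority=P3 | Resolution=1-4h) = 0.08/0.24 = 0.33333.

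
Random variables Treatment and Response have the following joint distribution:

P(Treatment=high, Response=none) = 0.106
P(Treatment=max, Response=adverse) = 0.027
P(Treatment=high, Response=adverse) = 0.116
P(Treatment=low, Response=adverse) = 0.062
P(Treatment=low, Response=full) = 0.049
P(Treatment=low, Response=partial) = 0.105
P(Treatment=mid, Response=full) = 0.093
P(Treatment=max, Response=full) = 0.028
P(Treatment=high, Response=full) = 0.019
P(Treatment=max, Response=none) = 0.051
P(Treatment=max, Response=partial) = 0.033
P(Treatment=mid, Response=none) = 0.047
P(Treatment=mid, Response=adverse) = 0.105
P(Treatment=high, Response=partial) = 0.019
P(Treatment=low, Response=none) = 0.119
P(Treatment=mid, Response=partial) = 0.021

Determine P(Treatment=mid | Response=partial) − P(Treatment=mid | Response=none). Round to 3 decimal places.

-0.028

P(Response=partial) = 0.105 + 0.021 + 0.019 + 0.033 = 0.178; P(Treatment=mid | Response=partial) = 0.021/0.178 = 0.1180.
P(Response=none) = 0.119 + 0.047 + 0.106 + 0.051 = 0.323; P(Treatment=mid | Response=none) = 0.047/0.323 = 0.1455.
Difference = -0.028.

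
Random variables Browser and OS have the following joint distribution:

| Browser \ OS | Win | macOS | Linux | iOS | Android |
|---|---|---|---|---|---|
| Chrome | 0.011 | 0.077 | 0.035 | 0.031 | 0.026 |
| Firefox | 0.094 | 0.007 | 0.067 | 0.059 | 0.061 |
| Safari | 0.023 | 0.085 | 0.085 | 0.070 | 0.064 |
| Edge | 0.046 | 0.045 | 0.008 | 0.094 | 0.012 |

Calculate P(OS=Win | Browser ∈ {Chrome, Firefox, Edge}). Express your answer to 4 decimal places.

0.2244

P(Browser=Chrome) = 0.011 + 0.077 + 0.035 + 0.031 + 0.026 = 0.180.
P(Browser=Firefox) = 0.094 + 0.007 + 0.067 + 0.059 + 0.061 = 0.288.
P(Browser=Edge) = 0.046 + 0.045 + 0.008 + 0.094 + 0.012 = 0.205.
P(Browser ∈ {Chrome, Firefox, Edge}) = 0.180 + 0.288 + 0.205 = 0.673; P(OS=Win, Browser ∈ {Chrome, Firefox, Edge}) = 0.011 + 0.094 + 0.046 = 0.151.
P(OS=Win | Browser ∈ {Chrome, Firefox, Edge}) = 0.151/0.673 = 0.2244.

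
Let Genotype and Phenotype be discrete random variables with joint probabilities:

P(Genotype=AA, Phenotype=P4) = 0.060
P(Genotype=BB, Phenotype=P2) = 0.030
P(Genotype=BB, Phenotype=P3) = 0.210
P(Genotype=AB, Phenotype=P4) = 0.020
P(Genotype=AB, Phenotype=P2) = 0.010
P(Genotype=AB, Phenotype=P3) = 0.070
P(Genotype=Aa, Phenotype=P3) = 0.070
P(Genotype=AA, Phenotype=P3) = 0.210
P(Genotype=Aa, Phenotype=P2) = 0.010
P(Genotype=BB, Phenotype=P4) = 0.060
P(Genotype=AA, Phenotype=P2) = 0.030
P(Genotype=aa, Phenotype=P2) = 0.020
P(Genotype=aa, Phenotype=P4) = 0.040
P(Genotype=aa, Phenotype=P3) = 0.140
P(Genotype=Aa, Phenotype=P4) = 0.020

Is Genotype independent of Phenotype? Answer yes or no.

yes

Every cell satisfies P(Genotype,Phenotype) = P(Genotype)·P(Phenotype). For instance P(Genotype=AB) = 0.100, P(Phenotype=P3) = 0.700, and 0.100×0.700 = 0.070 matches the joint entry. So Genotype and Phenotype are independent.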